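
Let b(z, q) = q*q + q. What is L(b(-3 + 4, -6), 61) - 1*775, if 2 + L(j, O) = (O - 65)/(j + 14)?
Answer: -8548/11 ≈ -777.09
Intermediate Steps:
b(z, q) = q + q**2 (b(z, q) = q**2 + q = q + q**2)
L(j, O) = -2 + (-65 + O)/(14 + j) (L(j, O) = -2 + (O - 65)/(j + 14) = -2 + (-65 + O)/(14 + j))
L(b(-3 + 4, -6), 61) - 1*775 = (-93 + 61 - (-12)*(1 - 6))/(14 - 6*(1 - 6)) - 1*775 = (-93 + 61 - (-12)*(-5))/(14 - 6*(-5)) - 775 = (-93 + 61 - 2*30)/(14 + 30) - 775 = (-93 + 61 - 60)/44 - 775 = (1/44)*(-92) - 775 = -23/11 - 775 = -8548/11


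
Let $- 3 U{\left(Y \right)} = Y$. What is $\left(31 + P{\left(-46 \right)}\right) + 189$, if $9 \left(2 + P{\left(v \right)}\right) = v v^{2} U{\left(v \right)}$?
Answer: $- \frac{4471570}{27} \approx -1.6561 \cdot 10^{5}$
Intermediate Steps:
$U{\left(Y \right)} = - \frac{Y}{3}$
$P{\left(v \right)} = -2 - \frac{v^{4}}{27}$ ($P{\left(v \right)} = -2 + \frac{v v^{2} \left(- \frac{v}{3}\right)}{9} = -2 + \frac{v^{3} \left(- \frac{v}{3}\right)}{9} = -2 + \frac{\left(- \frac{1}{3}\right) v^{4}}{9} = -2 - \frac{v^{4}}{27}$)
$\left(31 + P{\left(-46 \right)}\right) + 189 = \left(31 - \left(2 + \frac{\left(-46\right)^{4}}{27}\right)\right) + 189 = \left(31 - \frac{4477510}{27}\right) + 189 = - \frac{4476673}{27} + 189 = - \frac{4471570}{27}$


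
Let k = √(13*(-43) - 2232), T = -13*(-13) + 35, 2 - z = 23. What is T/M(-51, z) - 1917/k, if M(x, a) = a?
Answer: -68/7 + 1917*I*√2791/2791 ≈ -9.7143 + 36.286*I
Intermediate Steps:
z = -21 (z = 2 - 1*23 = 2 - 23 = -21)
T = 204 (T = 169 + 35 = 204)
k = I*√2791 (k = √(-559 - 2232) = √(-2791) = I*√2791 ≈ 52.83*I)
T/M(-51, z) - 1917/k = 204/(-21) - 1917*(-I*√2791/2791) = 204*(-1/21) - (-1917)*I*√2791/2791 = -68/7 + 1917*I*√2791/2791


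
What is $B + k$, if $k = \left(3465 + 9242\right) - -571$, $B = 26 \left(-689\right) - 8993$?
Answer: $-13629$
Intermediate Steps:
$B = -26907$ ($B = -17914 - 8993 = -26907$)
$k = 13278$ ($k = 12707 + 571 = 13278$)
$B + k = -26907 + 13278 = -13629$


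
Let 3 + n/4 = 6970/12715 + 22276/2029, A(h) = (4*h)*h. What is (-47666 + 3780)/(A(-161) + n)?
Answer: -113220328421/267579598080 ≈ -0.42313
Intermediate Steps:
A(h) = 4*h**2
n = 175988212/5159747 (n = -12 + 4*(6970/12715 + 22276/2029) = -12 + 4*(6970*(1/12715) + 22276*(1/2029)) = -12 + 4*(1394/2543 + 22276/2029) = -12 + 4*(59476294/5159747) = -12 + 237905176/5159747 = 175988212/5159747 ≈ 34.108)
(-47666 + 3780)/(A(-161) + n) = (-47666 + 3780)/(4*(-161)**2 + 175988212/5159747) = -43886/(4*25921 + 175988212/5159747) = -43886/(103684 + 175988212/5159747) = -43886/535159196160/5159747 = -43886*5159747/535159196160 = -113220328421/267579598080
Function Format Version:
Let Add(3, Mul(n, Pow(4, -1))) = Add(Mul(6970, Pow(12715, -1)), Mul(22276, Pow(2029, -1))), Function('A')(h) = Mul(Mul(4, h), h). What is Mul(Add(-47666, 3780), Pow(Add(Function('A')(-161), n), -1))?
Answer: Rational(-113220328421, 267579598080) ≈ -0.42313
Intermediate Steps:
Function('A')(h) = Mul(4, Pow(h, 2))
n = Rational(175988212, 5159747) (n = Add(-12, Mul(4, Add(Mul(6970, Pow(12715, -1)), Mul(22276, Pow(2029, -1))))) = Add(-12, Mul(4, Add(Mul(6970, Rational(1, 12715)), Mul(22276, Rational(1, 2029))))) = Add(-12, Mul(4, Add(Rational(1394, 2543), Rational(22276, 2029)))) = Add(-12, Mul(4, Rational(59476294, 5159747))) = Add(-12, Rational(237905176, 5159747)) = Rational(175988212, 5159747) ≈ 34.108)
Mul(Add(-47666, 3780), Pow(Add(Function('A')(-161), n), -1)) = Mul(Add(-47666, 3780), Pow(Add(Mul(4, Pow(-161, 2)), Rational(175988212, 5159747)), -1)) = Mul(-43886, Pow(Add(Mul(4, 25921), Rational(175988212, 5159747)), -1)) = Mul(-43886, Pow(Add(103684, Rational(175988212, 5159747)), -1)) = Mul(-43886, Pow(Rational(535159196160, 5159747), -1)) = Mul(-43886, Rational(5159747, 535159196160)) = Rational(-113220328421, 267579598080)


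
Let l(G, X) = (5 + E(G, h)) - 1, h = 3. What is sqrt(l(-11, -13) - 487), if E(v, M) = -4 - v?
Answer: 2*I*sqrt(119) ≈ 21.817*I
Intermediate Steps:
l(G, X) = -G (l(G, X) = (5 + (-4 - G)) - 1 = (1 - G) - 1 = -G)
sqrt(l(-11, -13) - 487) = sqrt(-1*(-11) - 487) = sqrt(11 - 487) = sqrt(-476) = 2*I*sqrt(119)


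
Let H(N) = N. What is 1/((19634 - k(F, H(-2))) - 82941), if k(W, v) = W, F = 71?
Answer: -1/63378 ≈ -1.5778e-5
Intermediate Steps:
1/((19634 - k(F, H(-2))) - 82941) = 1/((19634 - 1*71) - 82941) = 1/((19634 - 71) - 82941) = 1/(19563 - 82941) = 1/(-63378) = -1/63378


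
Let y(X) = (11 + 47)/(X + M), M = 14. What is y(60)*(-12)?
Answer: -348/37 ≈ -9.4054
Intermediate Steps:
y(X) = 58/(14 + X) (y(X) = (11 + 47)/(X + 14) = 58/(14 + X))
y(60)*(-12) = (58/(14 + 60))*(-12) = (58/74)*(-12) = (58*(1/74))*(-12) = (29/37)*(-12) = -348/37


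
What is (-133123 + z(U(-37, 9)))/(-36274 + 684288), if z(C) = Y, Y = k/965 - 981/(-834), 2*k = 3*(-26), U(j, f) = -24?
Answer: -35712602497/173842715780 ≈ -0.20543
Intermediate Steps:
k = -39 (k = (3*(-26))/2 = (½)*(-78) = -39)
Y = 304713/268270 (Y = -39/965 - 981/(-834) = -39*1/965 - 981*(-1/834) = -39/965 + 327/278 = 304713/268270 ≈ 1.1358)
z(C) = 304713/268270
(-133123 + z(U(-37, 9)))/(-36274 + 684288) = (-133123 + 304713/268270)/(-36274 + 684288) = -35712602497/268270/648014 = -35712602497/268270*1/648014 = -35712602497/173842715780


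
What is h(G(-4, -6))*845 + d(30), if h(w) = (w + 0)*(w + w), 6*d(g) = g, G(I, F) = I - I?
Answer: 5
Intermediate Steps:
G(I, F) = 0
d(g) = g/6
h(w) = 2*w² (h(w) = w*(2*w) = 2*w²)
h(G(-4, -6))*845 + d(30) = (2*0²)*845 + (⅙)*30 = (2*0)*845 + 5 = 0*845 + 5 = 0 + 5 = 5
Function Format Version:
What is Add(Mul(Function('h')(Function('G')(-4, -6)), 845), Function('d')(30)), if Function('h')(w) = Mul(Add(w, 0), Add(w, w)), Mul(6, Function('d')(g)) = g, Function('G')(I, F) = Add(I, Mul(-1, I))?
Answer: 5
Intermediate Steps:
Function('G')(I, F) = 0
Function('d')(g) = Mul(Rational(1, 6), g)
Function('h')(w) = Mul(2, Pow(w, 2)) (Function('h')(w) = Mul(w, Mul(2, w)) = Mul(2, Pow(w, 2)))
Add(Mul(Function('h')(Function('G')(-4, -6)), 845), Function('d')(30)) = Add(Mul(Mul(2, Pow(0, 2)), 845), Mul(Rational(1, 6), 30)) = Add(Mul(Mul(2, 0), 845), 5) = Add(Mul(0, 845), 5) = Add(0, 5) = 5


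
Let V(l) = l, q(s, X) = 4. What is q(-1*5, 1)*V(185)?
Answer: 740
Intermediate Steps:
q(-1*5, 1)*V(185) = 4*185 = 740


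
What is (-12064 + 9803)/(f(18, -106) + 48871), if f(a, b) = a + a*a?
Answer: -2261/49213 ≈ -0.045943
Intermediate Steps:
f(a, b) = a + a²
(-12064 + 9803)/(f(18, -106) + 48871) = (-12064 + 9803)/(18*(1 + 18) + 48871) = -2261/(18*19 + 48871) = -2261/(342 + 48871) = -2261/49213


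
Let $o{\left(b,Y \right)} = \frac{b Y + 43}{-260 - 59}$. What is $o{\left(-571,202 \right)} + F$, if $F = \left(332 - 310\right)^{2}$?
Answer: $\frac{269695}{319} \approx 845.44$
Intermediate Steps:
$o{\left(b,Y \right)} = - \frac{43}{319} - \frac{Y b}{319}$ ($o{\left(b,Y \right)} = \frac{Y b + 43}{-319} = \left(43 + Y b\right) \left(- \frac{1}{319}\right) = - \frac{43}{319} - \frac{Y b}{319}$)
$F = 484$ ($F = 22^{2} = 484$)
$o{\left(-571,202 \right)} + F = \left(- \frac{43}{319} - \frac{202}{319} \left(-571\right)\right) + 484 = \left(- \frac{43}{319} + \frac{115342}{319}\right) + 484 = \frac{115299}{319} + 484 = \frac{269695}{319}$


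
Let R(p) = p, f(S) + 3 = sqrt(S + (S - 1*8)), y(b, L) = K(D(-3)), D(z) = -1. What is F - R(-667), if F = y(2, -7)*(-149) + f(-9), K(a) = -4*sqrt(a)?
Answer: 664 + 596*I + I*sqrt(26) ≈ 664.0 + 601.1*I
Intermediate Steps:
y(b, L) = -4*I
f(S) = -3 + sqrt(-8 + 2*S) (f(S) = -3 + sqrt(S + (S - 1*8)) = -3 + sqrt(S + (S - 8)) = -3 + sqrt(S + (-8 + S)) = -3 + sqrt(-8 + 2*S))
F = -3 + 596*I + I*sqrt(26) (F = -4*I*(-149) + (-3 + sqrt(-8 + 2*(-9))) = 596*I + (-3 + sqrt(-8 - 18)) = 596*I + (-3 + sqrt(-26)) = 596*I + (-3 + I*sqrt(26)) = -3 + 596*I + I*sqrt(26) ≈ -3.0 + 601.1*I)
F - R(-667) = (-3 + 596*I + I*sqrt(26)) - 1*(-667) = (-3 + 596*I + I*sqrt(26)) + 667 = 664 + 596*I + I*sqrt(26)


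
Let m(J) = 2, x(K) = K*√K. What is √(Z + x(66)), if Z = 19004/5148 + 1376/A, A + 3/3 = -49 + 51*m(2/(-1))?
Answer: √(5549401 + 12146706*√66)/429 ≈ 23.798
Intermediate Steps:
x(K) = K^(3/2)
A = 52 (A = -1 + (-49 + 51*2) = -1 + (-49 + 102) = -1 + 53 = 52)
Z = 38807/1287 (Z = 19004/5148 + 1376/52 = 19004*(1/5148) + 1376*(1/52) = 4751/1287 + 344/13 = 38807/1287 ≈ 30.153)
√(Z + x(66)) = √(38807/1287 + 66^(3/2)) = √(38807/1287 + 66*√66)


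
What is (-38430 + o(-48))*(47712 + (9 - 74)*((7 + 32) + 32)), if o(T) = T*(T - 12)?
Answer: -1532098350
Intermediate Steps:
o(T) = T*(-12 + T)
(-38430 + o(-48))*(47712 + (9 - 74)*((7 + 32) + 32)) = (-38430 - 48*(-12 - 48))*(47712 + (9 - 74)*((7 + 32) + 32)) = (-38430 - 48*(-60))*(47712 - 65*(39 + 32)) = (-38430 + 2880)*(47712 - 65*71) = -35550*(47712 - 4615) = -35550*43097 = -1532098350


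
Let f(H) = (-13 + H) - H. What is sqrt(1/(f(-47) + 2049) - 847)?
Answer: I*sqrt(877765919)/1018 ≈ 29.103*I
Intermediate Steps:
f(H) = -13
sqrt(1/(f(-47) + 2049) - 847) = sqrt(1/(-13 + 2049) - 847) = sqrt(1/2036 - 847) = sqrt(-1724491/2036) = I*sqrt(877765919)/1018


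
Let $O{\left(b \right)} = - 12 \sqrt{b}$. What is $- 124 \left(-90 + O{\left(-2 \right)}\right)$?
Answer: $11160 + 1488 i \sqrt{2} \approx 11160.0 + 2104.4 i$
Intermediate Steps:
$- 124 \left(-90 + O{\left(-2 \right)}\right) = - 124 \left(-90 - 12 \sqrt{-2}\right) = - 124 \left(-90 - 12 i \sqrt{2}\right) = 11160 + 1488 i \sqrt{2}$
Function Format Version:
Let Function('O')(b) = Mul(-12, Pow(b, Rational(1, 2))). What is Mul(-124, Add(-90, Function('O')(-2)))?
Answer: Add(11160, Mul(1488, I, Pow(2, Rational(1, 2)))) ≈ Add(11160., Mul(2104.4, I))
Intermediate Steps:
Mul(-124, Add(-90, Function('O')(-2))) = Mul(-124, Add(-90, Mul(-12, Pow(-2, Rational(1, 2))))) = Mul(-124, Add(-90, Mul(-12, Mul(I, Pow(2, Rational(1, 2)))))) = Mul(-124, Add(-90, Mul(-12, I, Pow(2, Rational(1, 2))))) = Add(11160, Mul(1488, I, Pow(2, Rational(1, 2))))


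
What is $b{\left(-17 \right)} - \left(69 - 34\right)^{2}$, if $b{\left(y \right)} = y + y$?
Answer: $-1259$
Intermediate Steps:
$b{\left(y \right)} = 2 y$
$b{\left(-17 \right)} - \left(69 - 34\right)^{2} = 2 \left(-17\right) - \left(69 - 34\right)^{2} = -34 - 35^{2} = -34 - 1225 = -1259$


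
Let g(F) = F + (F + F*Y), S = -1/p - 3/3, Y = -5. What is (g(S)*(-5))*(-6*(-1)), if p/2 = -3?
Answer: -75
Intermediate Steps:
p = -6 (p = 2*(-3) = -6)
S = -⅚ (S = -1/(-6) - 3/3 = -1*(-⅙) - 3*⅓ = ⅙ - 1 = -⅚ ≈ -0.83333)
g(F) = -3*F (g(F) = F + (F + F*(-5)) = F + (F - 5*F) = F - 4*F = -3*F)
(g(S)*(-5))*(-6*(-1)) = (-3*(-⅚)*(-5))*(-6*(-1)) = ((5/2)*(-5))*(-3*(-2)) = -25/2*6 = -75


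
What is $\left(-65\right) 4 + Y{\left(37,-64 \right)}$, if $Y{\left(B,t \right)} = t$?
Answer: $-324$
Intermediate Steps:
$\left(-65\right) 4 + Y{\left(37,-64 \right)} = \left(-65\right) 4 - 64 = -260 - 64 = -324$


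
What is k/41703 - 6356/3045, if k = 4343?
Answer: -11992373/6046935 ≈ -1.9832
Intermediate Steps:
k/41703 - 6356/3045 = 4343/41703 - 6356/3045 = 4343*(1/41703) - 6356*1/3045 = 4343/41703 - 908/435 = -11992373/6046935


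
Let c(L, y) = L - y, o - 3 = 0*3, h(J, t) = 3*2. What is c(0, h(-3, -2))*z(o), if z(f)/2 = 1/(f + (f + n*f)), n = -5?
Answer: 4/3 ≈ 1.3333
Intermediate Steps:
h(J, t) = 6
o = 3 (o = 3 + 0*3 = 3 + 0 = 3)
z(f) = -2/(3*f) (z(f) = 2/(f + (f - 5*f)) = 2/(f - 4*f) = 2/((-3*f)) = 2*(-1/(3*f)) = -2/(3*f))
c(0, h(-3, -2))*z(o) = (0 - 1*6)*(-⅔/3) = (0 - 6)*(-⅔*⅓) = -6*(-2/9) = 4/3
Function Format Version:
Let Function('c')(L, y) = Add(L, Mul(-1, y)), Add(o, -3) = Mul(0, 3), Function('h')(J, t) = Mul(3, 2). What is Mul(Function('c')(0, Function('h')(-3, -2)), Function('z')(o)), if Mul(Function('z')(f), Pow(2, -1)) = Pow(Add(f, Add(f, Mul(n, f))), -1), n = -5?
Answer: Rational(4, 3) ≈ 1.3333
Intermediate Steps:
Function('h')(J, t) = 6
o = 3 (o = Add(3, Mul(0, 3)) = Add(3, 0) = 3)
Function('z')(f) = Mul(Rational(-2, 3), Pow(f, -1)) (Function('z')(f) = Mul(2, Pow(Add(f, Add(f, Mul(-5, f))), -1)) = Mul(2, Pow(Add(f, Mul(-4, f)), -1)) = Mul(2, Pow(Mul(-3, f), -1)) = Mul(2, Mul(Rational(-1, 3), Pow(f, -1))) = Mul(Rational(-2, 3), Pow(f, -1)))
Mul(Function('c')(0, Function('h')(-3, -2)), Function('z')(o)) = Mul(Add(0, Mul(-1, 6)), Mul(Rational(-2, 3), Pow(3, -1))) = Mul(Add(0, -6), Mul(Rational(-2, 3), Rational(1, 3))) = Mul(-6, Rational(-2, 9)) = Rational(4, 3)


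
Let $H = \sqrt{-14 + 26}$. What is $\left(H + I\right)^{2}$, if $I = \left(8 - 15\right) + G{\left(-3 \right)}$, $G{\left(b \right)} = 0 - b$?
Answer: $28 - 16 \sqrt{3} \approx 0.28719$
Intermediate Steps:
$G{\left(b \right)} = - b$
$H = 2 \sqrt{3}$ ($H = \sqrt{12} = 2 \sqrt{3} \approx 3.4641$)
$I = -4$ ($I = \left(8 - 15\right) - -3 = -7 + 3 = -4$)
$\left(H + I\right)^{2} = \left(2 \sqrt{3} - 4\right)^{2} = \left(-4 + 2 \sqrt{3}\right)^{2}$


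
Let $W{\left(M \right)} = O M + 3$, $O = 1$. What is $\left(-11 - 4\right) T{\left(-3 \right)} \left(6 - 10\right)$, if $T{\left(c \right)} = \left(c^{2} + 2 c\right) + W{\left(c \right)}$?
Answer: $180$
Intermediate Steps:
$W{\left(M \right)} = 3 + M$ ($W{\left(M \right)} = 1 M + 3 = M + 3 = 3 + M$)
$T{\left(c \right)} = 3 + c^{2} + 3 c$ ($T{\left(c \right)} = \left(c^{2} + 2 c\right) + \left(3 + c\right) = 3 + c^{2} + 3 c$)
$\left(-11 - 4\right) T{\left(-3 \right)} \left(6 - 10\right) = \left(-11 - 4\right) \left(3 + \left(-3\right)^{2} + 3 \left(-3\right)\right) \left(6 - 10\right) = - 15 \left(3 + 9 - 9\right) \left(-4\right) = \left(-15\right) 3 \left(-4\right) = \left(-45\right) \left(-4\right) = 180$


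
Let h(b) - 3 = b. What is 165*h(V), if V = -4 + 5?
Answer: 660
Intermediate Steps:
V = 1
h(b) = 3 + b
165*h(V) = 165*(3 + 1) = 165*4 = 660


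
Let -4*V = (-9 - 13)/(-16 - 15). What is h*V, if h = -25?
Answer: 275/62 ≈ 4.4355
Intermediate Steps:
V = -11/62 (V = -(-9 - 13)/(4*(-16 - 15)) = -(-11)/(2*(-31)) = -(-11)*(-1)/(2*31) = -¼*22/31 = -11/62 ≈ -0.17742)
h*V = -25*(-11/62) = 275/62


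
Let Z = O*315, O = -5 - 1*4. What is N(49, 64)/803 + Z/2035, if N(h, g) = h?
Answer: -3598/2701 ≈ -1.3321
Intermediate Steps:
O = -9 (O = -5 - 4 = -9)
Z = -2835 (Z = -9*315 = -2835)
N(49, 64)/803 + Z/2035 = 49/803 - 2835/2035 = 49*(1/803) - 2835*1/2035 = 49/803 - 567/407 = -3598/2701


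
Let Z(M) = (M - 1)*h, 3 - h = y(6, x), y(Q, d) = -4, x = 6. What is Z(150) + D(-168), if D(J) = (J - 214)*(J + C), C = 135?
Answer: 13649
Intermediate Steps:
h = 7 (h = 3 - 1*(-4) = 3 + 4 = 7)
D(J) = (-214 + J)*(135 + J) (D(J) = (J - 214)*(J + 135) = (-214 + J)*(135 + J))
Z(M) = -7 + 7*M (Z(M) = (M - 1)*7 = (-1 + M)*7 = -7 + 7*M)
Z(150) + D(-168) = (-7 + 7*150) + (-28890 + (-168)² - 79*(-168)) = (-7 + 1050) + (-28890 + 28224 + 13272) = 1043 + 12606 = 13649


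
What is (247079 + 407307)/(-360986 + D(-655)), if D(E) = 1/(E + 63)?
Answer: -387396512/213703713 ≈ -1.8128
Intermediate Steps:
D(E) = 1/(63 + E)
(247079 + 407307)/(-360986 + D(-655)) = (247079 + 407307)/(-360986 + 1/(63 - 655)) = 654386/(-360986 + 1/(-592)) = 654386/(-360986 - 1/592) = 654386/(-213703713/592) = 654386*(-592/213703713) = -387396512/213703713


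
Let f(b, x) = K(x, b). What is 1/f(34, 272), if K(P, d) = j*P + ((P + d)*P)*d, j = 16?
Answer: 1/2834240 ≈ 3.5283e-7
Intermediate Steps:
K(P, d) = 16*P + P*d*(P + d) (K(P, d) = 16*P + ((P + d)*P)*d = 16*P + (P*(P + d))*d = 16*P + P*d*(P + d))
f(b, x) = x*(16 + b**2 + b*x) (f(b, x) = x*(16 + b**2 + x*b) = x*(16 + b**2 + b*x))
1/f(34, 272) = 1/(272*(16 + 34**2 + 34*272)) = 1/(272*(16 + 1156 + 9248)) = 1/(272*10420) = 1/2834240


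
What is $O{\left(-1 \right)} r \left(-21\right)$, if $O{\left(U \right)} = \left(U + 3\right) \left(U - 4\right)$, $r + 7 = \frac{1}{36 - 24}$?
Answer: $- \frac{2905}{2} \approx -1452.5$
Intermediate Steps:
$r = - \frac{83}{12}$ ($r = -7 + \frac{1}{36 - 24} = -7 + \frac{1}{12} = - \frac{83}{12} \approx -6.9167$)
$O{\left(U \right)} = \left(-4 + U\right) \left(3 + U\right)$ ($O{\left(U \right)} = \left(3 + U\right) \left(-4 + U\right) = \left(-4 + U\right) \left(3 + U\right)$)
$O{\left(-1 \right)} r \left(-21\right) = \left(-12 + \left(-1\right)^{2} - -1\right) \left(- \frac{83}{12}\right) \left(-21\right) = \left(-12 + 1 + 1\right) \left(- \frac{83}{12}\right) \left(-21\right) = \left(-10\right) \left(- \frac{83}{12}\right) \left(-21\right) = \frac{415}{6} \left(-21\right) = - \frac{2905}{2}$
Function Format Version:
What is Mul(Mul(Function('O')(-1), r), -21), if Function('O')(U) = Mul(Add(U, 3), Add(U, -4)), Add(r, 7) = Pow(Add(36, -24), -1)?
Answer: Rational(-2905, 2) ≈ -1452.5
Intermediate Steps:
r = Rational(-83, 12) (r = Add(-7, Pow(Add(36, -24), -1)) = Add(-7, Pow(12, -1)) = Add(-7, Rational(1, 12)) = Rational(-83, 12) ≈ -6.9167)
Function('O')(U) = Mul(Add(-4, U), Add(3, U)) (Function('O')(U) = Mul(Add(3, U), Add(-4, U)) = Mul(Add(-4, U), Add(3, U)))
Mul(Mul(Function('O')(-1), r), -21) = Mul(Mul(Add(-12, Pow(-1, 2), Mul(-1, -1)), Rational(-83, 12)), -21) = Mul(Mul(Add(-12, 1, 1), Rational(-83, 12)), -21) = Mul(Mul(-10, Rational(-83, 12)), -21) = Mul(Rational(415, 6), -21) = Rational(-2905, 2)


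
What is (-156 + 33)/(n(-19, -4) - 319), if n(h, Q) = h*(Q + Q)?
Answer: 123/167 ≈ 0.73653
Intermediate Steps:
n(h, Q) = 2*Q*h (n(h, Q) = h*(2*Q) = 2*Q*h)
(-156 + 33)/(n(-19, -4) - 319) = (-156 + 33)/(2*(-4)*(-19) - 319) = -123/(152 - 319) = -123/(-167) = -123*(-1/167) = 123/167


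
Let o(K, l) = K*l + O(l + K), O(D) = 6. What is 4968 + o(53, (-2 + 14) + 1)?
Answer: 5663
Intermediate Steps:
o(K, l) = 6 + K*l (o(K, l) = K*l + 6 = 6 + K*l)
4968 + o(53, (-2 + 14) + 1) = 4968 + (6 + 53*((-2 + 14) + 1)) = 4968 + (6 + 53*(12 + 1)) = 4968 + (6 + 53*13) = 4968 + (6 + 689) = 4968 + 695 = 5663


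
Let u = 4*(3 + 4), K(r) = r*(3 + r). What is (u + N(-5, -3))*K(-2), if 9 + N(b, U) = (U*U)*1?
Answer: -56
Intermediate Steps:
u = 28 (u = 4*7 = 28)
N(b, U) = -9 + U**2 (N(b, U) = -9 + (U*U)*1 = -9 + U**2*1 = -9 + U**2)
(u + N(-5, -3))*K(-2) = (28 + (-9 + (-3)**2))*(-2*(3 - 2)) = (28 + (-9 + 9))*(-2*1) = (28 + 0)*(-2) = 28*(-2) = -56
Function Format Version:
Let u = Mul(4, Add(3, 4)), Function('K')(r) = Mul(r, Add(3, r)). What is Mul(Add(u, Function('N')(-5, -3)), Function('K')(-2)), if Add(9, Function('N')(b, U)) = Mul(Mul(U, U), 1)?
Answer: -56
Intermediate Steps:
u = 28 (u = Mul(4, 7) = 28)
Function('N')(b, U) = Add(-9, Pow(U, 2)) (Function('N')(b, U) = Add(-9, Mul(Mul(U, U), 1)) = Add(-9, Mul(Pow(U, 2), 1)) = Add(-9, Pow(U, 2)))
Mul(Add(u, Function('N')(-5, -3)), Function('K')(-2)) = Mul(Add(28, Add(-9, Pow(-3, 2))), Mul(-2, Add(3, -2))) = Mul(Add(28, Add(-9, 9)), Mul(-2, 1)) = Mul(Add(28, 0), -2) = Mul(28, -2) = -56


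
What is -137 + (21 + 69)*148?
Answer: 13183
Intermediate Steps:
-137 + (21 + 69)*148 = -137 + 90*148 = -137 + 13320 = 13183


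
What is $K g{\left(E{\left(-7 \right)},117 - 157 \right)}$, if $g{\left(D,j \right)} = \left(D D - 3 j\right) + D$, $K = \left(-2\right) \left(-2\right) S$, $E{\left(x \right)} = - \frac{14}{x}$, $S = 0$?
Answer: $0$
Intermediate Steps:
$K = 0$ ($K = \left(-2\right) \left(-2\right) 0 = 4 \cdot 0 = 0$)
$g{\left(D,j \right)} = D + D^{2} - 3 j$ ($g{\left(D,j \right)} = \left(D^{2} - 3 j\right) + D = D + D^{2} - 3 j$)
$K g{\left(E{\left(-7 \right)},117 - 157 \right)} = 0 \left(- \frac{14}{-7} + \left(- \frac{14}{-7}\right)^{2} - 3 \left(117 - 157\right)\right) = 0 \left(\left(-14\right) \left(- \frac{1}{7}\right) + \left(\left(-14\right) \left(- \frac{1}{7}\right)\right)^{2} - 3 \left(117 - 157\right)\right) = 0 \left(2 + 2^{2} - -120\right) = 0 \left(2 + 4 + 120\right) = 0 \cdot 126 = 0$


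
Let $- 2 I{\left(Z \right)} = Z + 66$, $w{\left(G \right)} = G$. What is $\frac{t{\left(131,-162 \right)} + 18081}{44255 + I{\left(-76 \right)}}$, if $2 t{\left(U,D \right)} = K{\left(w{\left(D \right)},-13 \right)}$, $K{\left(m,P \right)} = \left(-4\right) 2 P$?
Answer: $\frac{18133}{44260} \approx 0.40969$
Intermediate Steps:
$K{\left(m,P \right)} = - 8 P$
$t{\left(U,D \right)} = 52$ ($t{\left(U,D \right)} = \frac{\left(-8\right) \left(-13\right)}{2} = \frac{1}{2} \cdot 104 = 52$)
$I{\left(Z \right)} = -33 - \frac{Z}{2}$ ($I{\left(Z \right)} = - \frac{Z + 66}{2} = - \frac{66 + Z}{2} = -33 - \frac{Z}{2}$)
$\frac{t{\left(131,-162 \right)} + 18081}{44255 + I{\left(-76 \right)}} = \frac{52 + 18081}{44255 - -5} = \frac{18133}{44255 + \left(-33 + 38\right)} = \frac{18133}{44255 + 5} = \frac{18133}{44260}$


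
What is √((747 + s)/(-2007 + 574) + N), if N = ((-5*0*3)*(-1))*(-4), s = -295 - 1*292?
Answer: 4*I*√14330/1433 ≈ 0.33415*I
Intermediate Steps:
s = -587 (s = -295 - 292 = -587)
N = 0 (N = ((0*3)*(-1))*(-4) = (0*(-1))*(-4) = 0*(-4) = 0)
√((747 + s)/(-2007 + 574) + N) = √((747 - 587)/(-2007 + 574) + 0) = √(160/(-1433) + 0) = √(160*(-1/1433) + 0) = √(-160/1433 + 0) = √(-160/1433) = 4*I*√14330/1433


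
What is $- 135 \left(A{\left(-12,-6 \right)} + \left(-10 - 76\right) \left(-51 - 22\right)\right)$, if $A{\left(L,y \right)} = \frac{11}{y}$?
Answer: $- \frac{1694565}{2} \approx -8.4728 \cdot 10^{5}$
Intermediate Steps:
$- 135 \left(A{\left(-12,-6 \right)} + \left(-10 - 76\right) \left(-51 - 22\right)\right) = - 135 \left(\frac{11}{-6} + \left(-10 - 76\right) \left(-51 - 22\right)\right) = - 135 \left(11 \left(- \frac{1}{6}\right) - -6278\right) = - 135 \left(- \frac{11}{6} + 6278\right) = \left(-135\right) \frac{37657}{6} = - \frac{1694565}{2}$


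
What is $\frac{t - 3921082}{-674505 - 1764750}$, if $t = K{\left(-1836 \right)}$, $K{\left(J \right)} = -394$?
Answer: $\frac{301652}{187635} \approx 1.6077$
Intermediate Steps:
$t = -394$
$\frac{t - 3921082}{-674505 - 1764750} = \frac{-394 - 3921082}{-674505 - 1764750} = - \frac{3921476}{-2439255} = \left(-3921476\right) \left(- \frac{1}{2439255}\right) = \frac{301652}{187635}$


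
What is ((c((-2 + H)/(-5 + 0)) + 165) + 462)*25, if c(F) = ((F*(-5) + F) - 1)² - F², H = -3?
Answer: 16275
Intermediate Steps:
c(F) = (-1 - 4*F)² - F² (c(F) = ((-5*F + F) - 1)² - F² = (-4*F - 1)² - F² = (-1 - 4*F)² - F²)
((c((-2 + H)/(-5 + 0)) + 165) + 462)*25 = ((((1 + 4*((-2 - 3)/(-5 + 0)))² - ((-2 - 3)/(-5 + 0))²) + 165) + 462)*25 = ((((1 + 4*(-5/(-5)))² - (-5/(-5))²) + 165) + 462)*25 = ((((1 + 4*(-5*(-⅕)))² - (-5*(-⅕))²) + 165) + 462)*25 = ((((1 + 4*1)² - 1*1²) + 165) + 462)*25 = ((((1 + 4)² - 1*1) + 165) + 462)*25 = (((5² - 1) + 165) + 462)*25 = (((25 - 1) + 165) + 462)*25 = ((24 + 165) + 462)*25 = (189 + 462)*25 = 651*25 = 16275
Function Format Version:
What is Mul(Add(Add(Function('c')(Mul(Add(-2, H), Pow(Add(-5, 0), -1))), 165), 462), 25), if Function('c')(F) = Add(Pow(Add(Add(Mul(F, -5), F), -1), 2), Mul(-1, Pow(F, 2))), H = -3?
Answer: 16275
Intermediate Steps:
Function('c')(F) = Add(Pow(Add(-1, Mul(-4, F)), 2), Mul(-1, Pow(F, 2))) (Function('c')(F) = Add(Pow(Add(Add(Mul(-5, F), F), -1), 2), Mul(-1, Pow(F, 2))) = Add(Pow(Add(Mul(-4, F), -1), 2), Mul(-1, Pow(F, 2))) = Add(Pow(Add(-1, Mul(-4, F)), 2), Mul(-1, Pow(F, 2))))
Mul(Add(Add(Function('c')(Mul(Add(-2, H), Pow(Add(-5, 0), -1))), 165), 462), 25) = Mul(Add(Add(Add(Pow(Add(1, Mul(4, Mul(Add(-2, -3), Pow(Add(-5, 0), -1)))), 2), Mul(-1, Pow(Mul(Add(-2, -3), Pow(Add(-5, 0), -1)), 2))), 165), 462), 25) = Mul(Add(Add(Add(Pow(Add(1, Mul(4, Mul(-5, Pow(-5, -1)))), 2), Mul(-1, Pow(Mul(-5, Pow(-5, -1)), 2))), 165), 462), 25) = Mul(Add(Add(Add(Pow(Add(1, Mul(4, Mul(-5, Rational(-1, 5)))), 2), Mul(-1, Pow(Mul(-5, Rational(-1, 5)), 2))), 165), 462), 25) = Mul(Add(Add(Add(Pow(Add(1, Mul(4, 1)), 2), Mul(-1, Pow(1, 2))), 165), 462), 25) = Mul(Add(Add(Add(Pow(Add(1, 4), 2), Mul(-1, 1)), 165), 462), 25) = Mul(Add(Add(Add(Pow(5, 2), -1), 165), 462), 25) = Mul(Add(Add(Add(25, -1), 165), 462), 25) = Mul(Add(Add(24, 165), 462), 25) = Mul(Add(189, 462), 25) = Mul(651, 25) = 16275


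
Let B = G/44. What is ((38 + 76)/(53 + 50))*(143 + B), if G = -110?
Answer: 16017/103 ≈ 155.50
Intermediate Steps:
B = -5/2 (B = -110/44 = -110*1/44 = -5/2 ≈ -2.5000)
((38 + 76)/(53 + 50))*(143 + B) = ((38 + 76)/(53 + 50))*(143 - 5/2) = (114/103)*(281/2) = 16017/103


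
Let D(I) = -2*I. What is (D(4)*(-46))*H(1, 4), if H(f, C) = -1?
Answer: -368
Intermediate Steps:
(D(4)*(-46))*H(1, 4) = (-2*4*(-46))*(-1) = -8*(-46)*(-1) = 368*(-1) = -368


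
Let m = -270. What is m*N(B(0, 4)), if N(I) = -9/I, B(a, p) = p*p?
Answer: 1215/8 ≈ 151.88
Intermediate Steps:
B(a, p) = p²
m*N(B(0, 4)) = -(-2430)/(4²) = -(-2430)/16 = -270*(-9/16) = 1215/8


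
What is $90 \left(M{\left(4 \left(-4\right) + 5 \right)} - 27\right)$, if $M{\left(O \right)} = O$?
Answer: $-3420$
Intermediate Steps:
$90 \left(M{\left(4 \left(-4\right) + 5 \right)} - 27\right) = 90 \left(\left(4 \left(-4\right) + 5\right) - 27\right) = 90 \left(\left(-16 + 5\right) - 27\right) = 90 \left(-11 - 27\right) = 90 \left(-38\right) = -3420$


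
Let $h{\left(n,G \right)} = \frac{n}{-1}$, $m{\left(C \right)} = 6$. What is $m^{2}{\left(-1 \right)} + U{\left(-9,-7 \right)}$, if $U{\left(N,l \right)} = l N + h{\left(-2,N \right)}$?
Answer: $101$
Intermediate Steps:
$h{\left(n,G \right)} = - n$ ($h{\left(n,G \right)} = n \left(-1\right) = - n$)
$U{\left(N,l \right)} = 2 + N l$ ($U{\left(N,l \right)} = l N - -2 = N l + 2 = 2 + N l$)
$m^{2}{\left(-1 \right)} + U{\left(-9,-7 \right)} = 6^{2} + \left(2 - -63\right) = 36 + \left(2 + 63\right) = 36 + 65 = 101$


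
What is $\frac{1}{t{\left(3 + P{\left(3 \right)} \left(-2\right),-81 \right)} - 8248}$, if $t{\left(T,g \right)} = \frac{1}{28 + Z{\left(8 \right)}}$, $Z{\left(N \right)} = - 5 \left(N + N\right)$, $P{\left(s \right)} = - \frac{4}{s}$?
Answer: $- \frac{52}{428897} \approx -0.00012124$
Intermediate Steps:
$Z{\left(N \right)} = - 10 N$ ($Z{\left(N \right)} = - 5 \cdot 2 N = - 10 N$)
$t{\left(T,g \right)} = - \frac{1}{52}$ ($t{\left(T,g \right)} = \frac{1}{28 - 80} = \frac{1}{-52} = - \frac{1}{52}$)
$\frac{1}{t{\left(3 + P{\left(3 \right)} \left(-2\right),-81 \right)} - 8248} = \frac{1}{- \frac{1}{52} - 8248} = \frac{1}{- \frac{428897}{52}} = - \frac{52}{428897}$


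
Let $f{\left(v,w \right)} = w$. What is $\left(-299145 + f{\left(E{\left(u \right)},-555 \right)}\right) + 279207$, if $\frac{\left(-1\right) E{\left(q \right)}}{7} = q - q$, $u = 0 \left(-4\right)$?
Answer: $-20493$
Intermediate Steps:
$u = 0$
$E{\left(q \right)} = 0$ ($E{\left(q \right)} = - 7 \left(q - q\right) = \left(-7\right) 0 = 0$)
$\left(-299145 + f{\left(E{\left(u \right)},-555 \right)}\right) + 279207 = \left(-299145 - 555\right) + 279207 = -299700 + 279207 = -20493$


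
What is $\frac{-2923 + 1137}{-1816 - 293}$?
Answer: $\frac{94}{111} \approx 0.84685$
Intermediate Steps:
$\frac{-2923 + 1137}{-1816 - 293} = - \frac{1786}{-2109} = \left(-1786\right) \left(- \frac{1}{2109}\right) = \frac{94}{111}$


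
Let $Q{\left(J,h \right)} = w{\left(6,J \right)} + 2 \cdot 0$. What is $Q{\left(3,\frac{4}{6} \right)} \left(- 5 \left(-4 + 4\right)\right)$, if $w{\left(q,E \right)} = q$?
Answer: $0$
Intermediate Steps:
$Q{\left(J,h \right)} = 6$ ($Q{\left(J,h \right)} = 6 + 2 \cdot 0 = 6 + 0 = 6$)
$Q{\left(3,\frac{4}{6} \right)} \left(- 5 \left(-4 + 4\right)\right) = 6 \left(- 5 \left(-4 + 4\right)\right) = 6 \left(\left(-5\right) 0\right) = 6 \cdot 0 = 0$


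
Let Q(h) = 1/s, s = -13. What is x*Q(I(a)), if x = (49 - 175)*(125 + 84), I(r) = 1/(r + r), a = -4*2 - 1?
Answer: 26334/13 ≈ 2025.7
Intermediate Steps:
a = -9 (a = -8 - 1 = -9)
I(r) = 1/(2*r)
x = -26334 (x = -126*209 = -26334)
Q(h) = -1/13 (Q(h) = 1/(-13) = -1/13)
x*Q(I(a)) = -26334*(-1/13) = 26334/13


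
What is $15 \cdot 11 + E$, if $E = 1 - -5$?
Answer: $171$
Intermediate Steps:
$E = 6$ ($E = 1 + 5 = 6$)
$15 \cdot 11 + E = 15 \cdot 11 + 6 = 165 + 6 = 171$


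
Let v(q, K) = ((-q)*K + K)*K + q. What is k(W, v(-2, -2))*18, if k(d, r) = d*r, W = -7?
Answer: -1260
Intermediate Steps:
v(q, K) = q + K*(K - K*q) (v(q, K) = (-K*q + K)*K + q = (K - K*q)*K + q = K*(K - K*q) + q = q + K*(K - K*q))
k(W, v(-2, -2))*18 = -7*(-2 + (-2)**2 - 1*(-2)*(-2)**2)*18 = -7*(-2 + 4 - 1*(-2)*4)*18 = -7*(-2 + 4 + 8)*18 = -7*10*18 = -70*18 = -1260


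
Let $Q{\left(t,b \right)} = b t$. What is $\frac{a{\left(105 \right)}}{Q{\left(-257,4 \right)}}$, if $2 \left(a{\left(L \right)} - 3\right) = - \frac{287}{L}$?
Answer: $- \frac{49}{30840} \approx -0.0015888$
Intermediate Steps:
$a{\left(L \right)} = 3 - \frac{287}{2 L}$ ($a{\left(L \right)} = 3 + \frac{\left(-287\right) \frac{1}{L}}{2} = 3 - \frac{287}{2 L}$)
$\frac{a{\left(105 \right)}}{Q{\left(-257,4 \right)}} = \frac{3 - \frac{287}{2 \cdot 105}}{4 \left(-257\right)} = \frac{3 - \frac{41}{30}}{-1028} = \left(3 - \frac{41}{30}\right) \left(- \frac{1}{1028}\right) = \frac{49}{30} \left(- \frac{1}{1028}\right) = - \frac{49}{30840}$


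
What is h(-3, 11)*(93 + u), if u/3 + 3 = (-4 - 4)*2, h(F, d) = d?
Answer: 396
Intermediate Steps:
u = -57 (u = -9 + 3*((-4 - 4)*2) = -9 + 3*(-8*2) = -9 + 3*(-16) = -9 - 48 = -57)
h(-3, 11)*(93 + u) = 11*(93 - 57) = 11*36 = 396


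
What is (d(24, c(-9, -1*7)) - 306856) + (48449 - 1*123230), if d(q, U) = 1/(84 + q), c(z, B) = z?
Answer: -41216795/108 ≈ -3.8164e+5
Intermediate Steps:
(d(24, c(-9, -1*7)) - 306856) + (48449 - 1*123230) = (1/(84 + 24) - 306856) + (48449 - 1*123230) = (1/108 - 306856) + (48449 - 123230) = (1/108 - 306856) - 74781 = -33140447/108 - 74781 = -41216795/108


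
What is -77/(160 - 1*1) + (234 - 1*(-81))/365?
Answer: 4396/11607 ≈ 0.37874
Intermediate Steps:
-77/(160 - 1*1) + (234 - 1*(-81))/365 = -77/(160 - 1) + (234 + 81)*(1/365) = -77/159 + 315*(1/365) = -77*1/159 + 63/73 = -77/159 + 63/73 = 4396/11607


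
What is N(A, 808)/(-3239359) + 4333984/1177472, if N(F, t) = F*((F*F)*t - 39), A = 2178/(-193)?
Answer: 3461106641512531499/856902911250260548 ≈ 4.0391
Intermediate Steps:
A = -2178/193 (A = 2178*(-1/193) = -2178/193 ≈ -11.285)
N(F, t) = F*(-39 + t*F²) (N(F, t) = F*(F²*t - 39) = F*(t*F² - 39) = F*(-39 + t*F²))
N(A, 808)/(-3239359) + 4333984/1177472 = -2178*(-39 + 808*(-2178/193)²)/193/(-3239359) + 4333984/1177472 = -2178*(-39 + 808*(4743684/37249))/193*(-1/3239359) + 4333984*(1/1177472) = -2178*(-39 + 3832896672/37249)/193*(-1/3239359) + 135437/36796 = -2178/193*3831443961/37249*(-1/3239359) + 135437/36796 = -8344884947058/7189057*(-1/3239359) + 135437/36796 = 8344884947058/23287936494463 + 135437/36796 = 3461106641512531499/856902911250260548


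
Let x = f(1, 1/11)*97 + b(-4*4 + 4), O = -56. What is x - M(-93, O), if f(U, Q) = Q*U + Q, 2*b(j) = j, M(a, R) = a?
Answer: 1151/11 ≈ 104.64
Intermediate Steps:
b(j) = j/2
f(U, Q) = Q + Q*U
x = 128/11 (x = ((1 + 1)/11)*97 + (-4*4 + 4)/2 = ((1/11)*2)*97 + (-16 + 4)/2 = (2/11)*97 + (½)*(-12) = 194/11 - 6 = 128/11 ≈ 11.636)
x - M(-93, O) = 128/11 - 1*(-93) = 128/11 + 93 = 1151/11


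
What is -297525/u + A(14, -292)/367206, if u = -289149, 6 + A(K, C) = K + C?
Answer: 371329411/361147101 ≈ 1.0282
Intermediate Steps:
A(K, C) = -6 + C + K (A(K, C) = -6 + (K + C) = -6 + (C + K) = -6 + C + K)
-297525/u + A(14, -292)/367206 = -297525/(-289149) + (-6 - 292 + 14)/367206 = -297525*(-1/289149) - 284*1/367206 = 99175/96383 - 142/183603 = 371329411/361147101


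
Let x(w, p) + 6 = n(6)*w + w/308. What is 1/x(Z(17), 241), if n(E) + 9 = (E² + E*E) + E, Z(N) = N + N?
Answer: 154/360377 ≈ 0.00042733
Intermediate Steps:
Z(N) = 2*N
n(E) = -9 + E + 2*E² (n(E) = -9 + ((E² + E*E) + E) = -9 + ((E² + E²) + E) = -9 + (2*E² + E) = -9 + (E + 2*E²) = -9 + E + 2*E²)
x(w, p) = -6 + 21253*w/308 (x(w, p) = -6 + ((-9 + 6 + 2*6²)*w + w/308) = -6 + ((-9 + 6 + 2*36)*w + w*(1/308)) = -6 + ((-9 + 6 + 72)*w + w/308) = -6 + (69*w + w/308) = -6 + 21253*w/308)
1/x(Z(17), 241) = 1/(-6 + 21253*(2*17)/308) = 1/(-6 + (21253/308)*34) = 1/(-6 + 361301/154) = 1/(360377/154) = 154/360377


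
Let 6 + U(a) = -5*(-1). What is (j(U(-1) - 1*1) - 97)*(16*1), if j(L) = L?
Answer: -1584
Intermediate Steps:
U(a) = -1 (U(a) = -6 - 5*(-1) = -6 + 5 = -1)
(j(U(-1) - 1*1) - 97)*(16*1) = ((-1 - 1*1) - 97)*(16*1) = ((-1 - 1) - 97)*16 = (-2 - 97)*16 = -99*16 = -1584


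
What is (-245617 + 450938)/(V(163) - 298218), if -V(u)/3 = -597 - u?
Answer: -205321/295938 ≈ -0.69380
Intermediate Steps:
V(u) = 1791 + 3*u (V(u) = -3*(-597 - u) = 1791 + 3*u)
(-245617 + 450938)/(V(163) - 298218) = (-245617 + 450938)/((1791 + 3*163) - 298218) = 205321/((1791 + 489) - 298218) = 205321/(2280 - 298218) = 205321/(-295938) = 205321*(-1/295938) = -205321/295938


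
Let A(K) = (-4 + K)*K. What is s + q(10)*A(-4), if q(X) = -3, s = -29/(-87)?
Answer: -287/3 ≈ -95.667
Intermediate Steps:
s = ⅓ (s = -29*(-1/87) = ⅓ ≈ 0.33333)
A(K) = K*(-4 + K)
s + q(10)*A(-4) = ⅓ - (-12)*(-4 - 4) = ⅓ - (-12)*(-8) = ⅓ - 3*32 = ⅓ - 96 = -287/3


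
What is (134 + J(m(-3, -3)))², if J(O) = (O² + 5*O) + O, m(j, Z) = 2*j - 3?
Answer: 25921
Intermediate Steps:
m(j, Z) = -3 + 2*j
J(O) = O² + 6*O
(134 + J(m(-3, -3)))² = (134 + (-3 + 2*(-3))*(6 + (-3 + 2*(-3))))² = (134 + (-3 - 6)*(6 + (-3 - 6)))² = (134 - 9*(6 - 9))² = (134 - 9*(-3))² = (134 + 27)² = 161² = 25921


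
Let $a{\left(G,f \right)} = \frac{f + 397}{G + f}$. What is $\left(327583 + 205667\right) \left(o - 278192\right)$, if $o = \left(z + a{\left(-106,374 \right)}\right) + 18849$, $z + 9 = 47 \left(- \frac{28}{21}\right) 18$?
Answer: $- \frac{18612523072125}{134} \approx -1.389 \cdot 10^{11}$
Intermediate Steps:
$a{\left(G,f \right)} = \frac{397 + f}{G + f}$
$z = -1137$ ($z = -9 + 47 \left(- \frac{28}{21}\right) 18 = -9 + 47 \left(\left(-28\right) \frac{1}{21}\right) 18 = -9 + 47 \left(- \frac{4}{3}\right) 18 = -9 - 1128 = -1137$)
$o = \frac{4747587}{268}$ ($o = \left(-1137 + \frac{397 + 374}{-106 + 374}\right) + 18849 = \left(-1137 + \frac{1}{268} \cdot 771\right) + 18849 = \left(-1137 + \frac{771}{268}\right) + 18849 = - \frac{303945}{268} + 18849 = \frac{4747587}{268} \approx 17715.0$)
$\left(327583 + 205667\right) \left(o - 278192\right) = \left(327583 + 205667\right) \left(\frac{4747587}{268} - 278192\right) = 533250 \left(- \frac{69807869}{268}\right) = - \frac{18612523072125}{134}$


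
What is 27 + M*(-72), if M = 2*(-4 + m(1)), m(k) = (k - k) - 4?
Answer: 1179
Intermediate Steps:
m(k) = -4 (m(k) = 0 - 4 = -4)
M = -16 (M = 2*(-4 - 4) = 2*(-8) = -16)
27 + M*(-72) = 27 - 16*(-72) = 27 + 1152 = 1179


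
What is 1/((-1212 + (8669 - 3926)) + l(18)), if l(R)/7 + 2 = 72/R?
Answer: 1/3545 ≈ 0.00028209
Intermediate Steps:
l(R) = -14 + 504/R (l(R) = -14 + 7*(72/R) = -14 + 504/R)
1/((-1212 + (8669 - 3926)) + l(18)) = 1/((-1212 + (8669 - 3926)) + (-14 + 504/18)) = 1/((-1212 + 4743) + (-14 + 504*(1/18))) = 1/(3531 + (-14 + 28)) = 1/(3531 + 14) = 1/3545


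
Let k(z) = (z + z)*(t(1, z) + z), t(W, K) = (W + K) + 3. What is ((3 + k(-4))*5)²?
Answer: 30625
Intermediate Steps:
t(W, K) = 3 + K + W (t(W, K) = (K + W) + 3 = 3 + K + W)
k(z) = 2*z*(4 + 2*z) (k(z) = (z + z)*((3 + z + 1) + z) = (2*z)*((4 + z) + z) = (2*z)*(4 + 2*z) = 2*z*(4 + 2*z))
((3 + k(-4))*5)² = ((3 + 4*(-4)*(2 - 4))*5)² = ((3 + 4*(-4)*(-2))*5)² = ((3 + 32)*5)² = (35*5)² = 175² = 30625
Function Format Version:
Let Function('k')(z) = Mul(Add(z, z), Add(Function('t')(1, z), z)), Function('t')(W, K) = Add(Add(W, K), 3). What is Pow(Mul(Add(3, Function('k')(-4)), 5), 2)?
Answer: 30625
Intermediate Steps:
Function('t')(W, K) = Add(3, K, W) (Function('t')(W, K) = Add(Add(K, W), 3) = Add(3, K, W))
Function('k')(z) = Mul(2, z, Add(4, Mul(2, z))) (Function('k')(z) = Mul(Add(z, z), Add(Add(3, z, 1), z)) = Mul(Mul(2, z), Add(Add(4, z), z)) = Mul(Mul(2, z), Add(4, Mul(2, z))) = Mul(2, z, Add(4, Mul(2, z))))
Pow(Mul(Add(3, Function('k')(-4)), 5), 2) = Pow(Mul(Add(3, Mul(4, -4, Add(2, -4))), 5), 2) = Pow(Mul(Add(3, Mul(4, -4, -2)), 5), 2) = Pow(Mul(Add(3, 32), 5), 2) = Pow(Mul(35, 5), 2) = Pow(175, 2) = 30625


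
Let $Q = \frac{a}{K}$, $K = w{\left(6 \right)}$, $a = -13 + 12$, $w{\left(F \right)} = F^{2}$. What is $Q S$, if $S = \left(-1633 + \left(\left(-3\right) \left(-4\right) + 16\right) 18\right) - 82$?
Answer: $\frac{1211}{36} \approx 33.639$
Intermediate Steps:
$a = -1$
$K = 36$ ($K = 6^{2} = 36$)
$S = -1211$ ($S = \left(-1633 + \left(12 + 16\right) 18\right) - 82 = \left(-1633 + 28 \cdot 18\right) - 82 = \left(-1633 + 504\right) - 82 = -1129 - 82 = -1211$)
$Q = - \frac{1}{36} \approx -0.027778$
$Q S = \left(- \frac{1}{36}\right) \left(-1211\right) = \frac{1211}{36}$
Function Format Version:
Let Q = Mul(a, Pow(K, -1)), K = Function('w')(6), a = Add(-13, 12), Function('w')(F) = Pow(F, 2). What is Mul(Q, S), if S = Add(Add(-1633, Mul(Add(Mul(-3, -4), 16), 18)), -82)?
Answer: Rational(1211, 36) ≈ 33.639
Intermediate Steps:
a = -1
K = 36 (K = Pow(6, 2) = 36)
S = -1211 (S = Add(Add(-1633, Mul(Add(12, 16), 18)), -82) = Add(Add(-1633, Mul(28, 18)), -82) = Add(Add(-1633, 504), -82) = Add(-1129, -82) = -1211)
Q = Rational(-1, 36) (Q = Mul(-1, Pow(36, -1)) = Mul(-1, Rational(1, 36)) = Rational(-1, 36) ≈ -0.027778)
Mul(Q, S) = Mul(Rational(-1, 36), -1211) = Rational(1211, 36)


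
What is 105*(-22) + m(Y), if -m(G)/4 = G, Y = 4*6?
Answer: -2406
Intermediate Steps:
Y = 24
m(G) = -4*G
105*(-22) + m(Y) = 105*(-22) - 4*24 = -2310 - 96 = -2406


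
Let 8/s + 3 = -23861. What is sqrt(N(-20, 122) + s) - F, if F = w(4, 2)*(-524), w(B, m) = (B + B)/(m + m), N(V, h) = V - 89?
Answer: 1048 + 2*I*sqrt(242479121)/2983 ≈ 1048.0 + 10.44*I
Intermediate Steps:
s = -1/2983 (s = 8/(-3 - 23861) = 8/(-23864) = 8*(-1/23864) = -1/2983 ≈ -0.00033523)
N(V, h) = -89 + V
w(B, m) = B/m (w(B, m) = (2*B)/((2*m)) = (2*B)*(1/(2*m)) = B/m)
F = -1048 (F = (4/2)*(-524) = (4*(1/2))*(-524) = 2*(-524) = -1048)
sqrt(N(-20, 122) + s) - F = sqrt((-89 - 20) - 1/2983) - 1*(-1048) = sqrt(-109 - 1/2983) + 1048 = sqrt(-325148/2983) + 1048 = 2*I*sqrt(242479121)/2983 + 1048 = 1048 + 2*I*sqrt(242479121)/2983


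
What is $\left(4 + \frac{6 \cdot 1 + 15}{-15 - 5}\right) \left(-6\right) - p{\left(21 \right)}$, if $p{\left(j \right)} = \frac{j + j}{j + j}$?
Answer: $- \frac{187}{10} \approx -18.7$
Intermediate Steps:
$p{\left(j \right)} = 1$ ($p{\left(j \right)} = \frac{2 j}{2 j} = 2 j \frac{1}{2 j} = 1$)
$\left(4 + \frac{6 \cdot 1 + 15}{-15 - 5}\right) \left(-6\right) - p{\left(21 \right)} = \left(4 + \frac{6 \cdot 1 + 15}{-15 - 5}\right) \left(-6\right) - 1 = \left(4 + \frac{6 + 15}{-20}\right) \left(-6\right) - 1 = \left(4 + 21 \left(- \frac{1}{20}\right)\right) \left(-6\right) - 1 = \left(4 - \frac{21}{20}\right) \left(-6\right) - 1 = \frac{59}{20} \left(-6\right) - 1 = - \frac{177}{10} - 1 = - \frac{187}{10}$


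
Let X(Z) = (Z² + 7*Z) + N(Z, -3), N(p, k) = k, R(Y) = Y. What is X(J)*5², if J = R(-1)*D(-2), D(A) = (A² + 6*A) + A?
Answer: 4175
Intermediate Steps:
D(A) = A² + 7*A
J = 10 (J = -(-2)*(7 - 2) = -(-2)*5 = -1*(-10) = 10)
X(Z) = -3 + Z² + 7*Z (X(Z) = (Z² + 7*Z) - 3 = -3 + Z² + 7*Z)
X(J)*5² = (-3 + 10² + 7*10)*5² = (-3 + 100 + 70)*25 = 167*25 = 4175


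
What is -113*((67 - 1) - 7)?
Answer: -6667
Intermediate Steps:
-113*((67 - 1) - 7) = -113*(66 - 7) = -113*59 = -6667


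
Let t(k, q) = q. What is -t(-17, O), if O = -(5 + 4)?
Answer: 9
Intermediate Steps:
O = -9 (O = -1*9 = -9)
-t(-17, O) = -1*(-9) = 9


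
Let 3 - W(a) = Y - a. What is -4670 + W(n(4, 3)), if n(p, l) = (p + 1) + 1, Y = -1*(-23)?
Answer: -4684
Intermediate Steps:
Y = 23
n(p, l) = 2 + p (n(p, l) = (1 + p) + 1 = 2 + p)
W(a) = -20 + a (W(a) = 3 - (23 - a) = 3 + (-23 + a) = -20 + a)
-4670 + W(n(4, 3)) = -4670 + (-20 + (2 + 4)) = -4670 + (-20 + 6) = -4670 - 14 = -4684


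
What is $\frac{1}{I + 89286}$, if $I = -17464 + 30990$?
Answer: $\frac{1}{102812} \approx 9.7265 \cdot 10^{-6}$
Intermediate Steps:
$I = 13526$
$\frac{1}{I + 89286} = \frac{1}{13526 + 89286} = \frac{1}{102812}$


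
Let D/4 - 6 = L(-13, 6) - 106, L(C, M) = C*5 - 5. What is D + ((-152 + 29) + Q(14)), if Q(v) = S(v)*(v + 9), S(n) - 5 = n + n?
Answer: -44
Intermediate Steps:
L(C, M) = -5 + 5*C (L(C, M) = 5*C - 5 = -5 + 5*C)
S(n) = 5 + 2*n (S(n) = 5 + (n + n) = 5 + 2*n)
Q(v) = (5 + 2*v)*(9 + v) (Q(v) = (5 + 2*v)*(v + 9) = (5 + 2*v)*(9 + v))
D = -680 (D = 24 + 4*((-5 + 5*(-13)) - 106) = 24 + 4*((-5 - 65) - 106) = 24 + 4*(-70 - 106) = 24 + 4*(-176) = 24 - 704 = -680)
D + ((-152 + 29) + Q(14)) = -680 + ((-152 + 29) + (5 + 2*14)*(9 + 14)) = -680 + (-123 + (5 + 28)*23) = -680 + (-123 + 33*23) = -680 + (-123 + 759) = -680 + 636 = -44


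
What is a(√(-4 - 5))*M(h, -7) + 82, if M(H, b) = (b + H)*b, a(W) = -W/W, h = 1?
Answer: 40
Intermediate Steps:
a(W) = -1 (a(W) = -1*1 = -1)
M(H, b) = b*(H + b) (M(H, b) = (H + b)*b = b*(H + b))
a(√(-4 - 5))*M(h, -7) + 82 = -(-7)*(1 - 7) + 82 = -(-7)*(-6) + 82 = -1*42 + 82 = -42 + 82 = 40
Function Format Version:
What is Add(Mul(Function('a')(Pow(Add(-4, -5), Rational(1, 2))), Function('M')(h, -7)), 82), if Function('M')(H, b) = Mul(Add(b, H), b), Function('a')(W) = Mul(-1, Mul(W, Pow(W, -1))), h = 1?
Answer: 40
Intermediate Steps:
Function('a')(W) = -1 (Function('a')(W) = Mul(-1, 1) = -1)
Function('M')(H, b) = Mul(b, Add(H, b)) (Function('M')(H, b) = Mul(Add(H, b), b) = Mul(b, Add(H, b)))
Add(Mul(Function('a')(Pow(Add(-4, -5), Rational(1, 2))), Function('M')(h, -7)), 82) = Add(Mul(-1, Mul(-7, Add(1, -7))), 82) = Add(Mul(-1, Mul(-7, -6)), 82) = Add(Mul(-1, 42), 82) = Add(-42, 82) = 40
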